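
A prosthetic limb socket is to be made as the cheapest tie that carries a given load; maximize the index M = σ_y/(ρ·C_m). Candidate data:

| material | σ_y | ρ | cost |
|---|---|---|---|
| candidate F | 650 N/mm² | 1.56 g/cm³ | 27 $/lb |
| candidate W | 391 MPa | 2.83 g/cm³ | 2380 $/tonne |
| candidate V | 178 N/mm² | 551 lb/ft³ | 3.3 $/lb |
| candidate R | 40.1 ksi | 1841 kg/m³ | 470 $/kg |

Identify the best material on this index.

candidate W

Convert each candidate to consistent units, then evaluate M:
  candidate F: σ_y = 650.0 MPa, ρ = 1560 kg/m³, cost = 59.52 $/kg
  candidate W: σ_y = 391.0 MPa, ρ = 2830 kg/m³, cost = 2.380 $/kg
  candidate V: σ_y = 178.0 MPa, ρ = 8826 kg/m³, cost = 7.275 $/kg
  candidate R: σ_y = 276.5 MPa, ρ = 1841 kg/m³, cost = 470.0 $/kg
  candidate W: M = 58.1 kN·m per $
  candidate F: M = 7.00 kN·m per $
  candidate V: M = 2.77 kN·m per $
  candidate R: M = 0.320 kN·m per $
Candidate W ranks first.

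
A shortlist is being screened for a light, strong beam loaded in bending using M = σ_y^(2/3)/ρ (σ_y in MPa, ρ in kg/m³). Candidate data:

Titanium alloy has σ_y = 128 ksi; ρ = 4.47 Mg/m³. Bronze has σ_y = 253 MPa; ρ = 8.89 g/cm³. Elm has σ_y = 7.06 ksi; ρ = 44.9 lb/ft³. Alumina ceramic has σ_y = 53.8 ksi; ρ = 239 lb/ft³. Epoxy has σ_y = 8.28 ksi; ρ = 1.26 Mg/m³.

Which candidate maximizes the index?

Normalizing units and computing the index:
  titanium alloy: σ_y = 882.5 MPa, ρ = 4470 kg/m³
  bronze: σ_y = 253.0 MPa, ρ = 8890 kg/m³
  elm: σ_y = 48.68 MPa, ρ = 719.2 kg/m³
  alumina ceramic: σ_y = 370.9 MPa, ρ = 3828 kg/m³
  epoxy: σ_y = 57.09 MPa, ρ = 1260 kg/m³
  titanium alloy: M = 20.6×10⁻³
  elm: M = 18.5×10⁻³
  alumina ceramic: M = 13.5×10⁻³
  epoxy: M = 11.8×10⁻³
  bronze: M = 4.50×10⁻³
Titanium alloy has the largest M.

titanium alloy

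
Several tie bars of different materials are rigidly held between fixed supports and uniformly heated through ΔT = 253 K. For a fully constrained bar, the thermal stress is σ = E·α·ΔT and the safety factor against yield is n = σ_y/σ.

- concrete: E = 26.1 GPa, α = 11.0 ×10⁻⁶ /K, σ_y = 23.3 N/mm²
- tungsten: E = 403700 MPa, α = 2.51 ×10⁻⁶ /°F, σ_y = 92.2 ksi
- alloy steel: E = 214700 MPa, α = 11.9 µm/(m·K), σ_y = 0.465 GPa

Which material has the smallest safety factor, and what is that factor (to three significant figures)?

Per material, after unit conversion:
  concrete: E = 26.10, α = 11.0, σ_y = 23.30 → σ = 72.6 MPa, n = 0.321
  tungsten: E = 403.7, α = 4.52, σ_y = 635.7 → σ = 461 MPa, n = 1.38
  alloy steel: E = 214.7, α = 11.9, σ_y = 465.0 → σ = 646 MPa, n = 0.719
Concrete has the lowest safety factor, n = 0.321.

concrete, n = 0.321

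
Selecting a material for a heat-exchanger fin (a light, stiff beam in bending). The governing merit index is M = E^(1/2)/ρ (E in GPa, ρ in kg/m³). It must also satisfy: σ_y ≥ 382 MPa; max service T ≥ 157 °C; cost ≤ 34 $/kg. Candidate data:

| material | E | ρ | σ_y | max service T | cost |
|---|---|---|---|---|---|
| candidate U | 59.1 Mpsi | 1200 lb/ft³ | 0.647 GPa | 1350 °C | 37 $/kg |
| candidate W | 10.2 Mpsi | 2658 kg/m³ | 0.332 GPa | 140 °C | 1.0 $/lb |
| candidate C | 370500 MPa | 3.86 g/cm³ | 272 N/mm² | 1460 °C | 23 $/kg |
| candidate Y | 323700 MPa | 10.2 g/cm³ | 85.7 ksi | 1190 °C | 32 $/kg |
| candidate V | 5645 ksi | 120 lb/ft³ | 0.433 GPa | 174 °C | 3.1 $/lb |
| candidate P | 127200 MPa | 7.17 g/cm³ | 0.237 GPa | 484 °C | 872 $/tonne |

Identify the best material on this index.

Screen on constraints: σ_y ≥ 382 MPa; max service T ≥ 157 °C; cost ≤ 34 $/kg. Survivors: candidate Y, candidate V.
In SI units:
  candidate Y: E = 323.7 GPa, ρ = 10200 kg/m³
  candidate V: E = 38.92 GPa, ρ = 1922 kg/m³
  candidate V: M = 3.25×10⁻³
  candidate Y: M = 1.76×10⁻³
Candidate V ranks first.

candidate V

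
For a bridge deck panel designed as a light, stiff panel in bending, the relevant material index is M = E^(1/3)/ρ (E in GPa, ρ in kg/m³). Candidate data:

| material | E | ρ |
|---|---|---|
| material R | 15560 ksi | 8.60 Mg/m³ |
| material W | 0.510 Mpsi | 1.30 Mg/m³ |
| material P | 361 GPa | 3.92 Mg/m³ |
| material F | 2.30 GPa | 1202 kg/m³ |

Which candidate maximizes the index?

material P

Putting every candidate on a common basis:
  material R: E = 107.3 GPa, ρ = 8600 kg/m³
  material W: E = 3.516 GPa, ρ = 1300 kg/m³
  material P: E = 361.0 GPa, ρ = 3920 kg/m³
  material F: E = 2.300 GPa, ρ = 1202 kg/m³
  material P: M = 1.82×10⁻³
  material W: M = 1.17×10⁻³
  material F: M = 1.10×10⁻³
  material R: M = 0.553×10⁻³
Material P ranks first.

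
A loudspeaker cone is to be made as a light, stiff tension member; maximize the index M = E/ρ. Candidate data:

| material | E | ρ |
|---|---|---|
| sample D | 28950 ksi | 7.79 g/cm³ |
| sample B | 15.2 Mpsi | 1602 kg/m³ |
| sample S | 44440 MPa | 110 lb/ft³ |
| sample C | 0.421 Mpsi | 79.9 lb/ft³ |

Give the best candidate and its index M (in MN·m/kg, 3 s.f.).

Putting every candidate on a common basis:
  sample D: E = 199.6 GPa, ρ = 7790 kg/m³
  sample B: E = 104.8 GPa, ρ = 1602 kg/m³
  sample S: E = 44.44 GPa, ρ = 1762 kg/m³
  sample C: E = 2.903 GPa, ρ = 1280 kg/m³
  sample B: M = 65.4 MN·m/kg
  sample D: M = 25.6 MN·m/kg
  sample S: M = 25.2 MN·m/kg
  sample C: M = 2.27 MN·m/kg
Highest index: sample B.

sample B, M = 65.4 MN·m/kg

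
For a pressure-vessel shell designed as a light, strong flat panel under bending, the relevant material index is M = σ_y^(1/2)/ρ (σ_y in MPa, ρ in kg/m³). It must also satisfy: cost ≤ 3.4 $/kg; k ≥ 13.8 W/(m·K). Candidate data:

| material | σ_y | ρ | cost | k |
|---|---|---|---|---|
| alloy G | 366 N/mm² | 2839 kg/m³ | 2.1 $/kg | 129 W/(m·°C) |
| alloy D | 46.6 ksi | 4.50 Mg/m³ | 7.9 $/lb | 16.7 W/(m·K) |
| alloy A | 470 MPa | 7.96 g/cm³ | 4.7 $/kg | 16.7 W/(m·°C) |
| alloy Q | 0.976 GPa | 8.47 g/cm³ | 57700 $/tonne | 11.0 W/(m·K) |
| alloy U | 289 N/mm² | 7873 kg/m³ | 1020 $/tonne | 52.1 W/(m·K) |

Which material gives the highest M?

alloy G

Screen on constraints: cost ≤ 3.4 $/kg; k ≥ 13.8 W/(m·K). Survivors: alloy G, alloy U.
Convert each candidate to consistent units, then evaluate M:
  alloy G: σ_y = 366.0 MPa, ρ = 2839 kg/m³
  alloy U: σ_y = 289.0 MPa, ρ = 7873 kg/m³
  alloy G: M = 6.74×10⁻³
  alloy U: M = 2.16×10⁻³
Alloy G has the largest M.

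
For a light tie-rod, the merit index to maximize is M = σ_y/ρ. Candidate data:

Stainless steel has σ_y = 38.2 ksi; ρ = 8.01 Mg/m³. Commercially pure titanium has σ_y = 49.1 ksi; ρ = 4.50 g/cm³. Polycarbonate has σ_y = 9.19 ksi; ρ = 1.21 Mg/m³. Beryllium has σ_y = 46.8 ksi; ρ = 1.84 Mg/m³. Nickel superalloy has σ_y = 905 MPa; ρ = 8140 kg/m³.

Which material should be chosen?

Normalizing units and computing the index:
  stainless steel: σ_y = 263.4 MPa, ρ = 8010 kg/m³
  commercially pure titanium: σ_y = 338.5 MPa, ρ = 4500 kg/m³
  polycarbonate: σ_y = 63.36 MPa, ρ = 1210 kg/m³
  beryllium: σ_y = 322.7 MPa, ρ = 1840 kg/m³
  nickel superalloy: σ_y = 905.0 MPa, ρ = 8140 kg/m³
  beryllium: M = 175 kN·m/kg
  nickel superalloy: M = 111 kN·m/kg
  commercially pure titanium: M = 75.2 kN·m/kg
  polycarbonate: M = 52.4 kN·m/kg
  stainless steel: M = 32.9 kN·m/kg
The maximum is for beryllium.

beryllium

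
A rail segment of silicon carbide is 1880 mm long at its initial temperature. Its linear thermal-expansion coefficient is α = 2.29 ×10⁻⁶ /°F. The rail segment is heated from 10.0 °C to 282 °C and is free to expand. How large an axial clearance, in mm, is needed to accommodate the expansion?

2.11 mm

Convert α: 2.29×10⁻⁶/°F × (9/5) = 4.12×10⁻⁶/K.
ΔT = 282 − 10.0 = 272.0 K.
ΔL = α·L₀·ΔT = 4.12×10⁻⁶ × 1880 mm × 272.0 K = 2.11 mm.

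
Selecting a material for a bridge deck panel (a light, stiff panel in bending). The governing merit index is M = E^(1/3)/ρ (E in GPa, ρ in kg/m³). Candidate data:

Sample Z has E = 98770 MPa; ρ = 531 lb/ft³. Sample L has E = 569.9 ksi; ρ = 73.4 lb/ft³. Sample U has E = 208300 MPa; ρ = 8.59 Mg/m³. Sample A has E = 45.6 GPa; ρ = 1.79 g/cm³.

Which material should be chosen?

sample A

In SI units:
  sample Z: E = 98.77 GPa, ρ = 8506 kg/m³
  sample L: E = 3.929 GPa, ρ = 1176 kg/m³
  sample U: E = 208.3 GPa, ρ = 8590 kg/m³
  sample A: E = 45.60 GPa, ρ = 1790 kg/m³
  sample A: M = 2.00×10⁻³
  sample L: M = 1.34×10⁻³
  sample U: M = 0.690×10⁻³
  sample Z: M = 0.543×10⁻³
Highest index: sample A.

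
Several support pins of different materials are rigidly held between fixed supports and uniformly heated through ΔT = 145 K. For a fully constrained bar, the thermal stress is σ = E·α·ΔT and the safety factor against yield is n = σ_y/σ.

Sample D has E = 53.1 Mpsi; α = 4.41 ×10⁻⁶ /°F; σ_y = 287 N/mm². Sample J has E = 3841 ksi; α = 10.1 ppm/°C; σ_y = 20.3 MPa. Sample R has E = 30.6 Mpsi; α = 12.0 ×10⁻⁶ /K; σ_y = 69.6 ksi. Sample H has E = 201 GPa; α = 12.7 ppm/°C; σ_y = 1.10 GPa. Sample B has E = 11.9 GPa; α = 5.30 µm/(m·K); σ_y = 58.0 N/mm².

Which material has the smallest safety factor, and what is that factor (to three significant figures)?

sample J, n = 0.523

With everything in SI (GPa, ×10⁻⁶/K, MPa):
  sample D: E = 366.1, α = 7.94, σ_y = 287.0 → σ = 421 MPa, n = 0.681
  sample J: E = 26.48, α = 10.1, σ_y = 20.30 → σ = 38.8 MPa, n = 0.523
  sample R: E = 211.0, α = 12.0, σ_y = 479.9 → σ = 367 MPa, n = 1.31
  sample H: E = 201.0, α = 12.7, σ_y = 1100 → σ = 370 MPa, n = 2.97
  sample B: E = 11.90, α = 5.30, σ_y = 58.00 → σ = 9.15 MPa, n = 6.34
Smallest n: sample J with n = 0.523.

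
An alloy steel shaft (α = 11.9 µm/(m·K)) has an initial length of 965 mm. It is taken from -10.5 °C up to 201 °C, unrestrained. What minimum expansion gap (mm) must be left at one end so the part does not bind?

2.43 mm

ΔT = 201 − (-10.5) = 211.5 K.
ΔL = α·L₀·ΔT = 11.9×10⁻⁶ × 965 mm × 211.5 K = 2.43 mm.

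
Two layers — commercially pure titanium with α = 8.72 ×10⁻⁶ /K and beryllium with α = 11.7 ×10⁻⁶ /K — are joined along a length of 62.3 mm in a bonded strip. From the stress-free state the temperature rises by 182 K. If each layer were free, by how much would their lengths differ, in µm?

Δα = |8.72 − 11.7|×10⁻⁶/K = 2.98×10⁻⁶/K.
ΔL_mismatch = Δα·L·ΔT = 2.98×10⁻⁶ × 62.3 mm × 182.0 K = 33.8 µm.

33.8 µm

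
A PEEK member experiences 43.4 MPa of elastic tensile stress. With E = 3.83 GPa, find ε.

ε = σ/E = 43.4 / 3830 = 0.0113.

0.0113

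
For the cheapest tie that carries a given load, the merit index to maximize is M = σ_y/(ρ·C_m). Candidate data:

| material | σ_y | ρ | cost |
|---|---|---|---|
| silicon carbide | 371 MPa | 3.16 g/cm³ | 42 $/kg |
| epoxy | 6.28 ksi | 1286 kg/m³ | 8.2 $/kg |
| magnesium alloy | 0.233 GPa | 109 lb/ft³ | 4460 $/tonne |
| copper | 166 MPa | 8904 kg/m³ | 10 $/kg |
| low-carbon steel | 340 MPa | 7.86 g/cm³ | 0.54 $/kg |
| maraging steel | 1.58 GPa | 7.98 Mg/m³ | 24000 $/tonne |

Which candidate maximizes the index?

low-carbon steel

Putting every candidate on a common basis:
  silicon carbide: σ_y = 371.0 MPa, ρ = 3160 kg/m³, cost = 42.00 $/kg
  epoxy: σ_y = 43.30 MPa, ρ = 1286 kg/m³, cost = 8.200 $/kg
  magnesium alloy: σ_y = 233.0 MPa, ρ = 1746 kg/m³, cost = 4.460 $/kg
  copper: σ_y = 166.0 MPa, ρ = 8904 kg/m³, cost = 10.00 $/kg
  low-carbon steel: σ_y = 340.0 MPa, ρ = 7860 kg/m³, cost = 0.5400 $/kg
  maraging steel: σ_y = 1580 MPa, ρ = 7980 kg/m³, cost = 24.00 $/kg
  low-carbon steel: M = 80.1 kN·m per $
  magnesium alloy: M = 29.9 kN·m per $
  maraging steel: M = 8.25 kN·m per $
  epoxy: M = 4.11 kN·m per $
  silicon carbide: M = 2.80 kN·m per $
  copper: M = 1.86 kN·m per $
The maximum is for low-carbon steel.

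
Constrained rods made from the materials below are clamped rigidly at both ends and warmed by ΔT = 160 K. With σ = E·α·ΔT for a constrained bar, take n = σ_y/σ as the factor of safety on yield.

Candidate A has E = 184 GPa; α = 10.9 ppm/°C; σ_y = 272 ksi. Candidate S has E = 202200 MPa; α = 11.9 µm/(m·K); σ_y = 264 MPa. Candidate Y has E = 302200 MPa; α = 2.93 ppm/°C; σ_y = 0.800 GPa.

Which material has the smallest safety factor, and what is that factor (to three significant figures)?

In consistent units (E in GPa, α in ×10⁻⁶/K, σ_y in MPa):
  candidate A: E = 184.0, α = 10.9, σ_y = 1875 → σ = 321 MPa, n = 5.84
  candidate S: E = 202.2, α = 11.9, σ_y = 264.0 → σ = 385 MPa, n = 0.686
  candidate Y: E = 302.2, α = 2.93, σ_y = 800.0 → σ = 142 MPa, n = 5.65
The minimum is candidate S at n = 0.686.

candidate S, n = 0.686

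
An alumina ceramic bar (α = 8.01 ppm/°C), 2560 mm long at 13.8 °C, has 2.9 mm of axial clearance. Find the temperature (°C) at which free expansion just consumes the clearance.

α·L₀·ΔT = 2.9 mm ⇒ ΔT = 2.9 / (8.01×10⁻⁶ × 2560.0) = 141.4 K.
T = 13.8 + 141.4 = 155.2 °C.

155 °C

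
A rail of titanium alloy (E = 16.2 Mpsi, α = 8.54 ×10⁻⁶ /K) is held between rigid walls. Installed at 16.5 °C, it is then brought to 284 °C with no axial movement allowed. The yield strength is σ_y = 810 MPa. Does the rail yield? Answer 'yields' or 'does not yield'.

does not yield

E = 16.2 Mpsi = 111.7 GPa.
ΔT = 267.5 K. Constrained thermal stress σ = E·α·ΔT = 111.7×10³ MPa × 8.54×10⁻⁶ × 267.5 = 255 MPa (compressive).
Compare to σ_y = 810 MPa: σ < σ_y, so it does not yield.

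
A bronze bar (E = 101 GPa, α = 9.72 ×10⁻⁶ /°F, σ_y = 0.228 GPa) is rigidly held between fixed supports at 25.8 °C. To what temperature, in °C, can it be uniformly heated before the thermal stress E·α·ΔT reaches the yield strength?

α = 9.72×10⁻⁶/°F × 9/5 = 17.5×10⁻⁶/K.
σ_y = 0.228 GPa = 228.0 MPa.
E·α·ΔT = 228.0 MPa ⇒ ΔT = 228.0 / (101.0×10³ × 17.5×10⁻⁶) = 129.0 K.
T = 25.8 + 129.0 = 154.8 °C.

155 °C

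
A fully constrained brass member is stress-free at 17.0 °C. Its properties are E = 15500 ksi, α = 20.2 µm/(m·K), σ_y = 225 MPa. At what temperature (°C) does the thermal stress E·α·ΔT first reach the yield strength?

121 °C

E = 15500 ksi = 106.9 GPa.
E·α·ΔT = 225.0 MPa ⇒ ΔT = 225.0 / (106.9×10³ × 20.2×10⁻⁶) = 104.2 K.
T = 17.0 + 104.2 = 121.2 °C.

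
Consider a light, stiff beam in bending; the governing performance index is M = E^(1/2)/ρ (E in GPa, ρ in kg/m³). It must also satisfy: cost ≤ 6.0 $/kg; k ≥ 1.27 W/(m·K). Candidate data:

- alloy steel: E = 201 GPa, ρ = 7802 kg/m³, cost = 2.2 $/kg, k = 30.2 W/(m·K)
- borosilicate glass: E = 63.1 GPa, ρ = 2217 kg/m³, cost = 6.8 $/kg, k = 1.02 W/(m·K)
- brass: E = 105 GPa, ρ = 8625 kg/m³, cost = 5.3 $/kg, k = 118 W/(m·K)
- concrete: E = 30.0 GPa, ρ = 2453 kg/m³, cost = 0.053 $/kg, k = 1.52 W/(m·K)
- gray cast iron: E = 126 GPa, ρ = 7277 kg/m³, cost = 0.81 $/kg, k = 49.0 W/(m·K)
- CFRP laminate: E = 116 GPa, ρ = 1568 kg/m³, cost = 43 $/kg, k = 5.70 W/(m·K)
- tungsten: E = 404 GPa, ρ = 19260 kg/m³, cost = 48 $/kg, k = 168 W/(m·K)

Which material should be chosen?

concrete

Screen on constraints: cost ≤ 6.0 $/kg; k ≥ 1.27 W/(m·K). Survivors: alloy steel, brass, concrete, gray cast iron.
Evaluate M for each candidate:
  concrete: M = 2.23×10⁻³
  alloy steel: M = 1.82×10⁻³
  gray cast iron: M = 1.54×10⁻³
  brass: M = 1.19×10⁻³
Concrete ranks first.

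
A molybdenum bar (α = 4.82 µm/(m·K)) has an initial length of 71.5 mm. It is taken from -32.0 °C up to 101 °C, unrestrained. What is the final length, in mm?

71.546 mm

ΔT = 101 − (-32.0) = 133.0 K.
ΔL = α·L₀·ΔT = 4.82×10⁻⁶ × 71.5 mm × 133.0 K = 0.0458 mm.
L = L₀ + ΔL = 71.5 + 0.0458 = 71.546 mm.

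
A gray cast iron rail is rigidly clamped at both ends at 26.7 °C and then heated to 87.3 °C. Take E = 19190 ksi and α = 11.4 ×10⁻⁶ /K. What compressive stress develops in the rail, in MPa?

E = 19190 ksi = 132.3 GPa.
ΔT = 60.60 K. Constrained thermal stress σ = E·α·ΔT = 132.3×10³ MPa × 11.4×10⁻⁶ × 60.60 = 91.4 MPa (compressive).

91.4 MPa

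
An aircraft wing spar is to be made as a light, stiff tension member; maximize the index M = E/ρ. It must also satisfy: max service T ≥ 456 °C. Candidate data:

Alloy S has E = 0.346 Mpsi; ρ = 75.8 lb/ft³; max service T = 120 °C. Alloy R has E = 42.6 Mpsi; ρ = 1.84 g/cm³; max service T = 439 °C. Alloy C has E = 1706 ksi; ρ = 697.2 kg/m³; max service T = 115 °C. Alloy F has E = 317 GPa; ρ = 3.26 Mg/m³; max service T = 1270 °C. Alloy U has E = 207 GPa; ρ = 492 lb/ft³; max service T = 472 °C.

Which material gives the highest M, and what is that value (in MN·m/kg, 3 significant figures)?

alloy F, M = 97.2 MN·m/kg

Screen on constraints: max service T ≥ 456 °C. Survivors: alloy F, alloy U.
In SI units:
  alloy F: E = 317.0 GPa, ρ = 3260 kg/m³
  alloy U: E = 207.0 GPa, ρ = 7881 kg/m³
  alloy F: M = 97.2 MN·m/kg
  alloy U: M = 26.3 MN·m/kg
Alloy F ranks first.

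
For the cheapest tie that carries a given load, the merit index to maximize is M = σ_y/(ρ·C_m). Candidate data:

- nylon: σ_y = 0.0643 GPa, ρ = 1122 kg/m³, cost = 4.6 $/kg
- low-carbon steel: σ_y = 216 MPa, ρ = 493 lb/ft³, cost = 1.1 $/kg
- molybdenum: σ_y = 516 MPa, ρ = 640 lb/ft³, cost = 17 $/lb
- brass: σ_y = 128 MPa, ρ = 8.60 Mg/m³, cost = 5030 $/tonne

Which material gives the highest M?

low-carbon steel

Putting every candidate on a common basis:
  nylon: σ_y = 64.30 MPa, ρ = 1122 kg/m³, cost = 4.600 $/kg
  low-carbon steel: σ_y = 216.0 MPa, ρ = 7897 kg/m³, cost = 1.100 $/kg
  molybdenum: σ_y = 516.0 MPa, ρ = 10250 kg/m³, cost = 37.48 $/kg
  brass: σ_y = 128.0 MPa, ρ = 8600 kg/m³, cost = 5.030 $/kg
  low-carbon steel: M = 24.9 kN·m per $
  nylon: M = 12.5 kN·m per $
  brass: M = 2.96 kN·m per $
  molybdenum: M = 1.34 kN·m per $
Highest index: low-carbon steel.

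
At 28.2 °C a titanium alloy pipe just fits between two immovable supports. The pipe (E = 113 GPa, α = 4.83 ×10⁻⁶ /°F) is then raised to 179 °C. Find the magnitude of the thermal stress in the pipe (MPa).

148 MPa

α = 4.83×10⁻⁶/°F × 9/5 = 8.69×10⁻⁶/K.
ΔT = 150.8 K. Constrained thermal stress σ = E·α·ΔT = 113.0×10³ MPa × 8.69×10⁻⁶ × 150.8 = 148 MPa (compressive).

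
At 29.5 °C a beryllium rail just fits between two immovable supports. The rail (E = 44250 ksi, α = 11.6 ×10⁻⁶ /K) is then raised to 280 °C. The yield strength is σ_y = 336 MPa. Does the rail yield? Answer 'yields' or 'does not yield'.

E = 44250 ksi = 305.1 GPa.
ΔT = 250.5 K. Constrained thermal stress σ = E·α·ΔT = 305.1×10³ MPa × 11.6×10⁻⁶ × 250.5 = 887 MPa (compressive).
Compare to σ_y = 336 MPa: σ ≥ σ_y, so it yields.

yields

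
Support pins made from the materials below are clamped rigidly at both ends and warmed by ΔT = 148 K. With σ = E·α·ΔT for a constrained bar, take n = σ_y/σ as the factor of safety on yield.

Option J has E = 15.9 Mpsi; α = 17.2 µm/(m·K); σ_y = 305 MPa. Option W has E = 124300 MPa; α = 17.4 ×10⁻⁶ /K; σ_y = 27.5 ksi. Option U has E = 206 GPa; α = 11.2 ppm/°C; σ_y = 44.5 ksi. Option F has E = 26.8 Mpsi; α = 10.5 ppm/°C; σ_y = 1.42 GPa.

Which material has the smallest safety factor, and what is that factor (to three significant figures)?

Converting E to GPa, α to ×10⁻⁶/K, σ_y to MPa, then σ and n for each:
  option J: E = 109.6, α = 17.2, σ_y = 305.0 → σ = 279 MPa, n = 1.09
  option W: E = 124.3, α = 17.4, σ_y = 189.6 → σ = 320 MPa, n = 0.592
  option U: E = 206.0, α = 11.2, σ_y = 306.8 → σ = 341 MPa, n = 0.899
  option F: E = 184.8, α = 10.5, σ_y = 1420 → σ = 287 MPa, n = 4.95
Option W has the lowest safety factor, n = 0.592.

option W, n = 0.592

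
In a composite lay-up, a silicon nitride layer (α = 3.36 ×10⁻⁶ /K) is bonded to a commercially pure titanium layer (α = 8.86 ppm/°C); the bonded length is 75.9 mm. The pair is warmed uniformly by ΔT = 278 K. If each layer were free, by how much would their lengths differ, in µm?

116 µm

Δα = |3.36 − 8.86|×10⁻⁶/K = 5.50×10⁻⁶/K.
ΔL_mismatch = Δα·L·ΔT = 5.50×10⁻⁶ × 75.9 mm × 278.0 K = 116 µm.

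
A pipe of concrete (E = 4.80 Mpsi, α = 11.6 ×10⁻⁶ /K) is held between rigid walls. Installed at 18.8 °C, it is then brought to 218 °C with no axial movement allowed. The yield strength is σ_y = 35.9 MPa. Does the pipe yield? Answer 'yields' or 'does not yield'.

E = 4.80 Mpsi = 33.09 GPa.
ΔT = 199.2 K. Constrained thermal stress σ = E·α·ΔT = 33.09×10³ MPa × 11.6×10⁻⁶ × 199.2 = 76.5 MPa (compressive).
Compare to σ_y = 35.9 MPa: σ ≥ σ_y, so it yields.

yields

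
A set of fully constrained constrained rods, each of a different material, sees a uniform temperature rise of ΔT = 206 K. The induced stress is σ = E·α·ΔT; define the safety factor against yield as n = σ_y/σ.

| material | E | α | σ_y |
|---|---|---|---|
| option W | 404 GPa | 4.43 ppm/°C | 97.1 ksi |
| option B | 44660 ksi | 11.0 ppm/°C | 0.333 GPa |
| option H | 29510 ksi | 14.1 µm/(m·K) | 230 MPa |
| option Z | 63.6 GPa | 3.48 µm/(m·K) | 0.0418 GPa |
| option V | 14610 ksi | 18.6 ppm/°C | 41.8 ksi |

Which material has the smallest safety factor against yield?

With everything in SI (GPa, ×10⁻⁶/K, MPa):
  option W: E = 404.0, α = 4.43, σ_y = 669.5 → σ = 369 MPa, n = 1.82
  option B: E = 307.9, α = 11.0, σ_y = 333.0 → σ = 698 MPa, n = 0.477
  option H: E = 203.5, α = 14.1, σ_y = 230.0 → σ = 591 MPa, n = 0.389
  option Z: E = 63.60, α = 3.48, σ_y = 41.80 → σ = 45.6 MPa, n = 0.917
  option V: E = 100.7, α = 18.6, σ_y = 288.2 → σ = 386 MPa, n = 0.747
The minimum is option H at n = 0.389.

option H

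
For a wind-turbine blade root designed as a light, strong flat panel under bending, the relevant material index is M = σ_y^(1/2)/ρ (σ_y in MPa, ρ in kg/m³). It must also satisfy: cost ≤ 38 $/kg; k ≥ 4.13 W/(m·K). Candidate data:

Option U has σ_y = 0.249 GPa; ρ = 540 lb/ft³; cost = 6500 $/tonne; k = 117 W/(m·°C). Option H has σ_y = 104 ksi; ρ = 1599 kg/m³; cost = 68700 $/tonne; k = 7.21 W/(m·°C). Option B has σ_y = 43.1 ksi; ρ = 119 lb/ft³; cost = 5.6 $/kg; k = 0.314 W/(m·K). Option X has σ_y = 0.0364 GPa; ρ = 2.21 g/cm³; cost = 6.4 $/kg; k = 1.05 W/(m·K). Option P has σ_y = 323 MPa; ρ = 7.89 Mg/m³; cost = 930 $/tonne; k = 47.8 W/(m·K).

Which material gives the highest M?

option P

Screen on constraints: cost ≤ 38 $/kg; k ≥ 4.13 W/(m·K). Survivors: option U, option P.
After converting to SI:
  option U: σ_y = 249.0 MPa, ρ = 8650 kg/m³
  option P: σ_y = 323.0 MPa, ρ = 7890 kg/m³
  option P: M = 2.28×10⁻³
  option U: M = 1.82×10⁻³
Option P has the largest M.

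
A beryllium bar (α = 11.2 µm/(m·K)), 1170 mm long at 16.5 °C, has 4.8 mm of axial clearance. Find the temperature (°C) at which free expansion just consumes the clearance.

383 °C

α·L₀·ΔT = 4.8 mm ⇒ ΔT = 4.8 / (11.2×10⁻⁶ × 1170.0) = 366.3 K.
T = 16.5 + 366.3 = 382.8 °C.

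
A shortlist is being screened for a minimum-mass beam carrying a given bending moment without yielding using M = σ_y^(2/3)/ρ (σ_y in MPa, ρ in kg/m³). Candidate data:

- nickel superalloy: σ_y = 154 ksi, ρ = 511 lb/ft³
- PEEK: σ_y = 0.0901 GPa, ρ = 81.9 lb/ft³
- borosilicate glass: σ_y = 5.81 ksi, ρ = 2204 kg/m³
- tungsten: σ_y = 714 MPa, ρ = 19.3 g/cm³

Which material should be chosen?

Putting every candidate on a common basis:
  nickel superalloy: σ_y = 1062 MPa, ρ = 8185 kg/m³
  PEEK: σ_y = 90.10 MPa, ρ = 1312 kg/m³
  borosilicate glass: σ_y = 40.06 MPa, ρ = 2204 kg/m³
  tungsten: σ_y = 714.0 MPa, ρ = 19300 kg/m³
  PEEK: M = 15.3×10⁻³
  nickel superalloy: M = 12.7×10⁻³
  borosilicate glass: M = 5.31×10⁻³
  tungsten: M = 4.14×10⁻³
The maximum is for PEEK.

PEEK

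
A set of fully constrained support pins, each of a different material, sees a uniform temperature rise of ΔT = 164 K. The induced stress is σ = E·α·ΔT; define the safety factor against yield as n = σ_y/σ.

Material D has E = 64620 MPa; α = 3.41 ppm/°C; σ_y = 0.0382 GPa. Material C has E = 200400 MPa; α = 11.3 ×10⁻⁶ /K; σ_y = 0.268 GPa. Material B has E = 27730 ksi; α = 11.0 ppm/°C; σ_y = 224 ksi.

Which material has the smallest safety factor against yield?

material C

Per material, after unit conversion:
  material D: E = 64.62, α = 3.41, σ_y = 38.20 → σ = 36.1 MPa, n = 1.06
  material C: E = 200.4, α = 11.3, σ_y = 268.0 → σ = 371 MPa, n = 0.722
  material B: E = 191.2, α = 11.0, σ_y = 1544 → σ = 345 MPa, n = 4.48
The minimum is material C at n = 0.722.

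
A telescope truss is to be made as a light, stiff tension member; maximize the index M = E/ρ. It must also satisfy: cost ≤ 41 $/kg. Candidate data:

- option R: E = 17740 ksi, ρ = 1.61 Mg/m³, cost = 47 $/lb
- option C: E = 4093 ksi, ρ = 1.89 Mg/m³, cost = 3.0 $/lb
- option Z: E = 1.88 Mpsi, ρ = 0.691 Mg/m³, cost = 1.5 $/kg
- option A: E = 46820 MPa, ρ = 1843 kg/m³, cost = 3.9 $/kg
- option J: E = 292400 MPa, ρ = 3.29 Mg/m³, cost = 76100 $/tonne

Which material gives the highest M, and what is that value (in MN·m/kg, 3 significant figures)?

option A, M = 25.4 MN·m/kg

Screen on constraints: cost ≤ 41 $/kg. Survivors: option C, option Z, option A.
After converting to SI:
  option C: E = 28.22 GPa, ρ = 1890 kg/m³
  option Z: E = 12.96 GPa, ρ = 691.0 kg/m³
  option A: E = 46.82 GPa, ρ = 1843 kg/m³
  option A: M = 25.4 MN·m/kg
  option Z: M = 18.8 MN·m/kg
  option C: M = 14.9 MN·m/kg
Highest index: option A.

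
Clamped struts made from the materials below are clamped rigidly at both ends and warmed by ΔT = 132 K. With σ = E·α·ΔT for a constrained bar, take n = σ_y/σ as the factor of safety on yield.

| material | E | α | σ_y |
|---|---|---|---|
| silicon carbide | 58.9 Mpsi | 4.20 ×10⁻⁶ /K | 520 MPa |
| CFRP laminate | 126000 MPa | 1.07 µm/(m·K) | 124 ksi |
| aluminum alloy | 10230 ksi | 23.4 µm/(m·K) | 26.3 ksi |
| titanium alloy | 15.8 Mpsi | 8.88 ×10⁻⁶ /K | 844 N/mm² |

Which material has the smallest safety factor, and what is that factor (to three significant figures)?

aluminum alloy, n = 0.832

Per material, after unit conversion:
  silicon carbide: E = 406.1, α = 4.20, σ_y = 520.0 → σ = 225 MPa, n = 2.31
  CFRP laminate: E = 126.0, α = 1.07, σ_y = 855.0 → σ = 17.8 MPa, n = 48.0
  aluminum alloy: E = 70.53, α = 23.4, σ_y = 181.3 → σ = 218 MPa, n = 0.832
  titanium alloy: E = 108.9, α = 8.88, σ_y = 844.0 → σ = 128 MPa, n = 6.61
The minimum is aluminum alloy at n = 0.832.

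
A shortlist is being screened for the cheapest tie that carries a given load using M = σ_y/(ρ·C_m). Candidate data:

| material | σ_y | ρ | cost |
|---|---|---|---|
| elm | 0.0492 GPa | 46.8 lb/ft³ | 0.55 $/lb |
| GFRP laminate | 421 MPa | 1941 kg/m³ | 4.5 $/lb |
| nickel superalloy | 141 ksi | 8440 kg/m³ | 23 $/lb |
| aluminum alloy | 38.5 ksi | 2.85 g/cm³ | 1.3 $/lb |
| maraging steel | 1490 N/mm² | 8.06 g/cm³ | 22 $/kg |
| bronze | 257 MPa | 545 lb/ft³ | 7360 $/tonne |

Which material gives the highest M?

elm

In SI units:
  elm: σ_y = 49.20 MPa, ρ = 749.7 kg/m³, cost = 1.213 $/kg
  GFRP laminate: σ_y = 421.0 MPa, ρ = 1941 kg/m³, cost = 9.921 $/kg
  nickel superalloy: σ_y = 972.2 MPa, ρ = 8440 kg/m³, cost = 50.71 $/kg
  aluminum alloy: σ_y = 265.4 MPa, ρ = 2850 kg/m³, cost = 2.866 $/kg
  maraging steel: σ_y = 1490 MPa, ρ = 8060 kg/m³, cost = 22.00 $/kg
  bronze: σ_y = 257.0 MPa, ρ = 8730 kg/m³, cost = 7.360 $/kg
  elm: M = 54.1 kN·m per $
  aluminum alloy: M = 32.5 kN·m per $
  GFRP laminate: M = 21.9 kN·m per $
  maraging steel: M = 8.40 kN·m per $
  bronze: M = 4.00 kN·m per $
  nickel superalloy: M = 2.27 kN·m per $
The maximum is for elm.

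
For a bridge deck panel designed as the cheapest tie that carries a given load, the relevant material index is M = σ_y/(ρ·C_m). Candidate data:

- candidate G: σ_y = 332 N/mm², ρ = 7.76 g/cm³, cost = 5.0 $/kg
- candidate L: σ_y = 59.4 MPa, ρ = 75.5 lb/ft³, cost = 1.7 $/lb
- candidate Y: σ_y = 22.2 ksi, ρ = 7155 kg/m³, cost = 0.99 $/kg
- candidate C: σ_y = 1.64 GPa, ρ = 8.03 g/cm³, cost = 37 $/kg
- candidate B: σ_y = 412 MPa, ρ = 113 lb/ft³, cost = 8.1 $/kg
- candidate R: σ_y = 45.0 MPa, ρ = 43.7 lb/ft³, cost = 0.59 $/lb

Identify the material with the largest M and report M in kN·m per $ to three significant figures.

After converting to SI:
  candidate G: σ_y = 332.0 MPa, ρ = 7760 kg/m³, cost = 5.000 $/kg
  candidate L: σ_y = 59.40 MPa, ρ = 1209 kg/m³, cost = 3.748 $/kg
  candidate Y: σ_y = 153.1 MPa, ρ = 7155 kg/m³, cost = 0.9900 $/kg
  candidate C: σ_y = 1640 MPa, ρ = 8030 kg/m³, cost = 37.00 $/kg
  candidate B: σ_y = 412.0 MPa, ρ = 1810 kg/m³, cost = 8.100 $/kg
  candidate R: σ_y = 45.00 MPa, ρ = 700.0 kg/m³, cost = 1.301 $/kg
  candidate R: M = 49.4 kN·m per $
  candidate B: M = 28.1 kN·m per $
  candidate Y: M = 21.6 kN·m per $
  candidate L: M = 13.1 kN·m per $
  candidate G: M = 8.56 kN·m per $
  candidate C: M = 5.52 kN·m per $
Candidate R has the largest M.

candidate R, M = 49.4 kN·m per $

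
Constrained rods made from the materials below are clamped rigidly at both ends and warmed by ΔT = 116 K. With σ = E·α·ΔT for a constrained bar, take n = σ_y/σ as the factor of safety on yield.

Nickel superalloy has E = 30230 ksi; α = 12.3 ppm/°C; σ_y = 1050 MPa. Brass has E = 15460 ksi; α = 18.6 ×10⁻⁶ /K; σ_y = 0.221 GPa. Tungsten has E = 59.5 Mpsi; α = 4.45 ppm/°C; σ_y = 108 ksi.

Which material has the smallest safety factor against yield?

Per material, after unit conversion:
  nickel superalloy: E = 208.4, α = 12.3, σ_y = 1050 → σ = 297 MPa, n = 3.53
  brass: E = 106.6, α = 18.6, σ_y = 221.0 → σ = 230 MPa, n = 0.961
  tungsten: E = 410.2, α = 4.45, σ_y = 744.6 → σ = 212 MPa, n = 3.52
Brass has the lowest safety factor, n = 0.961.

brass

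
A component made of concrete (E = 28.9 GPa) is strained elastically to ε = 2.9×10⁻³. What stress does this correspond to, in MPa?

83.8 MPa

σ = E·ε = 28900 MPa × 2.9×10⁻³ = 83.8 MPa.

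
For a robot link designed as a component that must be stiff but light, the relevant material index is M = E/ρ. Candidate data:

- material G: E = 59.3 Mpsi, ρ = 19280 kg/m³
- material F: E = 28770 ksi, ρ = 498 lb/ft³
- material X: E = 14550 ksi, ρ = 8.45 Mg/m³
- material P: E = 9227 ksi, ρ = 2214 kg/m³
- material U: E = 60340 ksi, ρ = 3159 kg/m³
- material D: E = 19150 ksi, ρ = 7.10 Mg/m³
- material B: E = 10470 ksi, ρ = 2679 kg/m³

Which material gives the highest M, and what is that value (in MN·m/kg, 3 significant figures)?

material U, M = 132 MN·m/kg

After converting to SI:
  material G: E = 408.9 GPa, ρ = 19280 kg/m³
  material F: E = 198.4 GPa, ρ = 7977 kg/m³
  material X: E = 100.3 GPa, ρ = 8450 kg/m³
  material P: E = 63.62 GPa, ρ = 2214 kg/m³
  material U: E = 416.0 GPa, ρ = 3159 kg/m³
  material D: E = 132.0 GPa, ρ = 7100 kg/m³
  material B: E = 72.19 GPa, ρ = 2679 kg/m³
  material U: M = 132 MN·m/kg
  material P: M = 28.7 MN·m/kg
  material B: M = 26.9 MN·m/kg
  material F: M = 24.9 MN·m/kg
  material G: M = 21.2 MN·m/kg
  material D: M = 18.6 MN·m/kg
  material X: M = 11.9 MN·m/kg
Material U ranks first.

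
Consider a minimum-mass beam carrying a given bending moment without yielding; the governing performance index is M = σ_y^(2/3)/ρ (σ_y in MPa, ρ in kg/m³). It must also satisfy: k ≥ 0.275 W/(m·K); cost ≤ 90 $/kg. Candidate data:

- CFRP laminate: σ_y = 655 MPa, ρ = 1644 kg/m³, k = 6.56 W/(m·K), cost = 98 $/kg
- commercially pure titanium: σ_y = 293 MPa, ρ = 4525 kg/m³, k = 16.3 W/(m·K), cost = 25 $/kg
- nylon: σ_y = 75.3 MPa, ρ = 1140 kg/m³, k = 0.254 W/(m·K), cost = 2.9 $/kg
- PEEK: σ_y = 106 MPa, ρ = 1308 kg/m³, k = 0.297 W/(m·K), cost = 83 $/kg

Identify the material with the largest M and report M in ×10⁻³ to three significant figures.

PEEK, M = 17.1×10⁻³

Screen on constraints: k ≥ 0.275 W/(m·K); cost ≤ 90 $/kg. Survivors: commercially pure titanium, PEEK.
Computing M directly (units already consistent):
  PEEK: M = 17.1×10⁻³
  commercially pure titanium: M = 9.75×10⁻³
PEEK ranks first.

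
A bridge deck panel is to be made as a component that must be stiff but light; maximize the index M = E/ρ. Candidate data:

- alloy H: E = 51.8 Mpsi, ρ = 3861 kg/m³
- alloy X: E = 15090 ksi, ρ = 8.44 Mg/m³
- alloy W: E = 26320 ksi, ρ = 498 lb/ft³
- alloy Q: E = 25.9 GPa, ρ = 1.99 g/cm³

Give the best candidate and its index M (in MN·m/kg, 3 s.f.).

In SI units:
  alloy H: E = 357.1 GPa, ρ = 3861 kg/m³
  alloy X: E = 104.0 GPa, ρ = 8440 kg/m³
  alloy W: E = 181.5 GPa, ρ = 7977 kg/m³
  alloy Q: E = 25.90 GPa, ρ = 1990 kg/m³
  alloy H: M = 92.5 MN·m/kg
  alloy W: M = 22.7 MN·m/kg
  alloy Q: M = 13.0 MN·m/kg
  alloy X: M = 12.3 MN·m/kg
The maximum is for alloy H.

alloy H, M = 92.5 MN·m/kg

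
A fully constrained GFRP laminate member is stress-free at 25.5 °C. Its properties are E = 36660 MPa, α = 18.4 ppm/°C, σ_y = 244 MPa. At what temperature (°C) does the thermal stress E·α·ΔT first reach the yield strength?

387 °C

E = 36660 MPa = 36.66 GPa.
E·α·ΔT = 244.0 MPa ⇒ ΔT = 244.0 / (36.66×10³ × 18.4×10⁻⁶) = 361.7 K.
T = 25.5 + 361.7 = 387.2 °C.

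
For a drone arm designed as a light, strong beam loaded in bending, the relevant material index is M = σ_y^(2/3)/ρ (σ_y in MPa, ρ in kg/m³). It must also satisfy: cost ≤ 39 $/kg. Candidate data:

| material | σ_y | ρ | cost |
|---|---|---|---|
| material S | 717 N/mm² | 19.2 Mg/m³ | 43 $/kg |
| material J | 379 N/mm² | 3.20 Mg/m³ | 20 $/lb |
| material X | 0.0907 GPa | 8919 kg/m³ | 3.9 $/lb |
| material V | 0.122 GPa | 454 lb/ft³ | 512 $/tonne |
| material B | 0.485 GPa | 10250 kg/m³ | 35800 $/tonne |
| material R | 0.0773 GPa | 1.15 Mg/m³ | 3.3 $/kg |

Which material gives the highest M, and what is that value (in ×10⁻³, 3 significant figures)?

Screen on constraints: cost ≤ 39 $/kg. Survivors: material X, material V, material B, material R.
In SI units:
  material X: σ_y = 90.70 MPa, ρ = 8919 kg/m³
  material V: σ_y = 122.0 MPa, ρ = 7272 kg/m³
  material B: σ_y = 485.0 MPa, ρ = 10250 kg/m³
  material R: σ_y = 77.30 MPa, ρ = 1150 kg/m³
  material R: M = 15.8×10⁻³
  material B: M = 6.02×10⁻³
  material V: M = 3.38×10⁻³
  material X: M = 2.26×10⁻³
Material R ranks first.

material R, M = 15.8×10⁻³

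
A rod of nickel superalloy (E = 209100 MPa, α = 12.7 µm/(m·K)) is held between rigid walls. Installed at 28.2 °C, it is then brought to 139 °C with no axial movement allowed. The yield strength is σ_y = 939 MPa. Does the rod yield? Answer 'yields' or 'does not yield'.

E = 209100 MPa = 209.1 GPa.
ΔT = 110.8 K. Constrained thermal stress σ = E·α·ΔT = 209.1×10³ MPa × 12.7×10⁻⁶ × 110.8 = 294 MPa (compressive).
Compare to σ_y = 939 MPa: σ < σ_y, so it does not yield.

does not yield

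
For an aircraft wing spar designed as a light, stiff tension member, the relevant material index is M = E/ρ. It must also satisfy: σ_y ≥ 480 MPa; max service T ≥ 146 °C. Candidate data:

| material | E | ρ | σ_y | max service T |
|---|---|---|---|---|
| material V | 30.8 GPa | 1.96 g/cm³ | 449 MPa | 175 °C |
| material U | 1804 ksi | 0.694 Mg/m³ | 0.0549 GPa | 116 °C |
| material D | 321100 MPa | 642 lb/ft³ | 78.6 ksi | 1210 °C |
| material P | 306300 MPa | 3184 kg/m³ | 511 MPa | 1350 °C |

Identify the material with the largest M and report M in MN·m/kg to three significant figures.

Screen on constraints: σ_y ≥ 480 MPa; max service T ≥ 146 °C. Survivors: material D, material P.
Convert each candidate to consistent units, then evaluate M:
  material D: E = 321.1 GPa, ρ = 10280 kg/m³
  material P: E = 306.3 GPa, ρ = 3184 kg/m³
  material P: M = 96.2 MN·m/kg
  material D: M = 31.2 MN·m/kg
Material P ranks first.

material P, M = 96.2 MN·m/kg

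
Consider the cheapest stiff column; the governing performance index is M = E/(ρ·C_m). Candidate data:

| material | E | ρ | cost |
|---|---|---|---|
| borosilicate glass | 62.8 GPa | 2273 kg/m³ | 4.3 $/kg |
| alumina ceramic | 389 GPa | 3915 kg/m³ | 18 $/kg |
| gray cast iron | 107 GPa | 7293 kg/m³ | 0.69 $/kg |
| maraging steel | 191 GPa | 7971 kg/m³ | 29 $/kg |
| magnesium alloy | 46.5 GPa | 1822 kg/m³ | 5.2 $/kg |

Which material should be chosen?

Evaluate M for each candidate:
  gray cast iron: M = 21.3 MN·m per $
  borosilicate glass: M = 6.43 MN·m per $
  alumina ceramic: M = 5.52 MN·m per $
  magnesium alloy: M = 4.91 MN·m per $
  maraging steel: M = 0.826 MN·m per $
Highest index: gray cast iron.

gray cast iron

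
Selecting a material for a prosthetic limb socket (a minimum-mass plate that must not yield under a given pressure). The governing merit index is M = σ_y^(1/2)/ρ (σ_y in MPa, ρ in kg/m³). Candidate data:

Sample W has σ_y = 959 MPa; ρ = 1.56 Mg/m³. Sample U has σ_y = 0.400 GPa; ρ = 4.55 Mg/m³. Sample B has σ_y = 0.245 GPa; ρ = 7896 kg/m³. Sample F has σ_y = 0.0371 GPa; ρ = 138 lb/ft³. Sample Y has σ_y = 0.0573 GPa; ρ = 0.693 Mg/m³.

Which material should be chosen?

sample W

Putting every candidate on a common basis:
  sample W: σ_y = 959.0 MPa, ρ = 1560 kg/m³
  sample U: σ_y = 400.0 MPa, ρ = 4550 kg/m³
  sample B: σ_y = 245.0 MPa, ρ = 7896 kg/m³
  sample F: σ_y = 37.10 MPa, ρ = 2211 kg/m³
  sample Y: σ_y = 57.30 MPa, ρ = 693.0 kg/m³
  sample W: M = 19.9×10⁻³
  sample Y: M = 10.9×10⁻³
  sample U: M = 4.40×10⁻³
  sample F: M = 2.76×10⁻³
  sample B: M = 1.98×10⁻³
Sample W ranks first.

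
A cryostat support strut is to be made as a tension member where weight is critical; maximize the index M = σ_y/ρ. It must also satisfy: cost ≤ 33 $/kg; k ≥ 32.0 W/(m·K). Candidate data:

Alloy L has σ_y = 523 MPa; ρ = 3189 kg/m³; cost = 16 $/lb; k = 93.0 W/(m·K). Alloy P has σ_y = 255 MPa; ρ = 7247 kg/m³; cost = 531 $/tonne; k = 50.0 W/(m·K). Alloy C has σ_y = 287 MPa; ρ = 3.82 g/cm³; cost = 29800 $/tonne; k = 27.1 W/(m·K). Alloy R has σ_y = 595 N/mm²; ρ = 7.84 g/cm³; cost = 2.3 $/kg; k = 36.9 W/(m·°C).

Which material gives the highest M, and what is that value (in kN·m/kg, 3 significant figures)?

Screen on constraints: cost ≤ 33 $/kg; k ≥ 32.0 W/(m·K). Survivors: alloy P, alloy R.
Normalizing units and computing the index:
  alloy P: σ_y = 255.0 MPa, ρ = 7247 kg/m³
  alloy R: σ_y = 595.0 MPa, ρ = 7840 kg/m³
  alloy R: M = 75.9 kN·m/kg
  alloy P: M = 35.2 kN·m/kg
The maximum is for alloy R.

alloy R, M = 75.9 kN·m/kg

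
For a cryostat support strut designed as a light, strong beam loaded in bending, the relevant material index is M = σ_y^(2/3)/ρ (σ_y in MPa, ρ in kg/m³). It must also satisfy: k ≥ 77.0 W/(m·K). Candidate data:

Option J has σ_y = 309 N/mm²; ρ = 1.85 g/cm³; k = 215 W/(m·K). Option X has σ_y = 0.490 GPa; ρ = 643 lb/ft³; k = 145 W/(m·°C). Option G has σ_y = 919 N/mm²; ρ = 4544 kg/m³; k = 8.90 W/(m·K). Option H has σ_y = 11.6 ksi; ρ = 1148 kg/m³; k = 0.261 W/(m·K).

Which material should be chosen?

Screen on constraints: k ≥ 77.0 W/(m·K). Survivors: option J, option X.
Putting every candidate on a common basis:
  option J: σ_y = 309.0 MPa, ρ = 1850 kg/m³
  option X: σ_y = 490.0 MPa, ρ = 10300 kg/m³
  option J: M = 24.7×10⁻³
  option X: M = 6.03×10⁻³
The maximum is for option J.

option J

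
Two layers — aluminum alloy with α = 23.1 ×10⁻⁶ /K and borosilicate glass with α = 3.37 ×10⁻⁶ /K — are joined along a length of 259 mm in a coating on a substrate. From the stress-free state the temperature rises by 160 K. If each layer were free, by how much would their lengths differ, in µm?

Δα = |23.1 − 3.37|×10⁻⁶/K = 19.7×10⁻⁶/K.
ΔL_mismatch = Δα·L·ΔT = 19.7×10⁻⁶ × 259.0 mm × 160.0 K = 818 µm.

818 µm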